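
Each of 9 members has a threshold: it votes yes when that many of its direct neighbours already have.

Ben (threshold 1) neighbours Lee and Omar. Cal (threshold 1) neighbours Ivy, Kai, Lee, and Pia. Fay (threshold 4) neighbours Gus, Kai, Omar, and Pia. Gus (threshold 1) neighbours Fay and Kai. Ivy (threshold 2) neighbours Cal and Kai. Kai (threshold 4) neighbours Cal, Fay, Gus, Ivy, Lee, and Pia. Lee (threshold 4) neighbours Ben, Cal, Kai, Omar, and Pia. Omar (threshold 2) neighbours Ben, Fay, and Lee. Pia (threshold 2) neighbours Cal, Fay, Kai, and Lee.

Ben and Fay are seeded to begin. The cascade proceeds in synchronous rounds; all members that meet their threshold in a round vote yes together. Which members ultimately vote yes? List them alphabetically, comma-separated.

Round 1 — Ben, Fay vote yes (initial).
Round 2 — checking thresholds:
  Gus: 1 of 2 neighbours ≥ 1, votes yes.
  Kai: 1 of 6 neighbours < 4, holds.
  Lee: 1 of 5 neighbours < 4, holds.
  Omar: 2 of 3 neighbours ≥ 2, votes yes.
  Pia: 1 of 4 neighbours < 2, holds.
Round 3 — no new yes votes; cascade stops.

Ben, Fay, Gus, Omar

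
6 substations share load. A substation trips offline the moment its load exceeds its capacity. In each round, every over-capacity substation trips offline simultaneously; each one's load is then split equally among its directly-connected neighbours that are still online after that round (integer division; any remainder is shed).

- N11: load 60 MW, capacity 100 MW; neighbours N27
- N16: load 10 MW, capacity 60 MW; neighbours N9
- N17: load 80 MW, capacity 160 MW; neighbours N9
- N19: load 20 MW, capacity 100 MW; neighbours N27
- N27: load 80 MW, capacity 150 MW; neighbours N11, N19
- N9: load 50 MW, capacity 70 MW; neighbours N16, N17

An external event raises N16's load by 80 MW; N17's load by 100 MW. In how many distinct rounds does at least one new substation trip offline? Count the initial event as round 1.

Round 1 — N16 at 90 > 60; N17 at 180 > 160. N16, N17 trip offline.
  N16 sheds 90 MW to N9: 90 each.
    N9: 50+90 = 140 > 70
  N17 sheds 180 MW to N9: 180 each.
    N9: 140+180 = 320 > 70
Round 2 — N9 trips offline.
  N9 sheds 320 MW: no online neighbours, lost.
No further trips.

2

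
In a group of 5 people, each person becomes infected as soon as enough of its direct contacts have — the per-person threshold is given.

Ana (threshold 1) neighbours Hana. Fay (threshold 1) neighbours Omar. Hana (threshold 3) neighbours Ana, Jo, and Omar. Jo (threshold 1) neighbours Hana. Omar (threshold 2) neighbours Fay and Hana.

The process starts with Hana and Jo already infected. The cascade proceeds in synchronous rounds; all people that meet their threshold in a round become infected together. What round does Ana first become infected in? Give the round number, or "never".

Round 1 — Hana, Jo become infected (initial).
Round 2 — checking thresholds:
  Ana: 1 of 1 neighbours ≥ 1, becomes infected.
  Omar: 1 of 2 neighbours < 2, not yet.
Round 3 — no new infections; cascade stops.

2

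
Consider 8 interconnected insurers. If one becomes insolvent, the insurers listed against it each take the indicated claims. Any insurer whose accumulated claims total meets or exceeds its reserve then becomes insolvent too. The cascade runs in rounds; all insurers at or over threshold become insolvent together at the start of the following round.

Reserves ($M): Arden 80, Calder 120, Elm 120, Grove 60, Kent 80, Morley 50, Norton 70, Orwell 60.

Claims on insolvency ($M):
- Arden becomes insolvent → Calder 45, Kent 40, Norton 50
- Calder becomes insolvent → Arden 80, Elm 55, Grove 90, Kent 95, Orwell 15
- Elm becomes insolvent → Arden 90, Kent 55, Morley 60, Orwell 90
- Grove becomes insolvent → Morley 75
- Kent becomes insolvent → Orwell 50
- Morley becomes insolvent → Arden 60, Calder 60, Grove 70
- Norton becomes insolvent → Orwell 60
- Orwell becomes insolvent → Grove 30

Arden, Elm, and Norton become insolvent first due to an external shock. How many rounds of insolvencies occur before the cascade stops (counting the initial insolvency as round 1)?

3

Round 1 — Arden, Elm, Norton become insolvent (initial).
  Calder: +45 → 45 < 120
  Kent: +40+55 → 95 ≥ 80
  Morley: +60 → 60 ≥ 50
  Orwell: +90+60 → 150 ≥ 60
Round 2 — Kent, Morley, Orwell become insolvent.
  Calder: +60 → 105 < 120
  Grove: +70+30 → 100 ≥ 60
Round 3 — Grove becomes insolvent.
No further insolvencies.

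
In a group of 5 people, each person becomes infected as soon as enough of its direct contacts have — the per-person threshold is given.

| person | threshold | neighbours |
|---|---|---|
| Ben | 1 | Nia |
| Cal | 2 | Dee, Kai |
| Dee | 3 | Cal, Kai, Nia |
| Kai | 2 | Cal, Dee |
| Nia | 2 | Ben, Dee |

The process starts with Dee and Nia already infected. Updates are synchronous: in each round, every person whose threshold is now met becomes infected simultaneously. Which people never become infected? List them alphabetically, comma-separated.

Cal, Kai

Round 1 — Dee, Nia become infected (initial).
Round 2 — checking thresholds:
  Ben: 1 of 1 neighbours ≥ 1, becomes infected.
  Cal: 1 of 2 neighbours < 2, not yet.
  Kai: 1 of 2 neighbours < 2, not yet.
Round 3 — no new infections; cascade stops.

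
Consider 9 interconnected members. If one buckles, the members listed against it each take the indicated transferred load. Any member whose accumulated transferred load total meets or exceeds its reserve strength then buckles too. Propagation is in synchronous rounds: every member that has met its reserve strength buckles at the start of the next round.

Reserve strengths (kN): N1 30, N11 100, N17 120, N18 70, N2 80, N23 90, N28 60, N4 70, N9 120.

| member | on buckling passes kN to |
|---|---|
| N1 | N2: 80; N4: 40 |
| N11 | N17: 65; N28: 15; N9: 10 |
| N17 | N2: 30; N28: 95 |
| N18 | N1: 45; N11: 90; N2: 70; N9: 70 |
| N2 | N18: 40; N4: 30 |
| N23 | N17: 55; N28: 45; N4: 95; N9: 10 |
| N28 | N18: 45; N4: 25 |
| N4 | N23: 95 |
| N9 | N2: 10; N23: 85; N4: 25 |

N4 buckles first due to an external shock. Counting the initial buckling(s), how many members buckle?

Round 1 — N4 buckles (initial).
  N23: +95 → 95 ≥ 90
Round 2 — N23 buckles.
  N17: +55 → 55 < 120
  N28: +45 → 45 < 60
  N9: +10 → 10 < 120
No further bucklings.

2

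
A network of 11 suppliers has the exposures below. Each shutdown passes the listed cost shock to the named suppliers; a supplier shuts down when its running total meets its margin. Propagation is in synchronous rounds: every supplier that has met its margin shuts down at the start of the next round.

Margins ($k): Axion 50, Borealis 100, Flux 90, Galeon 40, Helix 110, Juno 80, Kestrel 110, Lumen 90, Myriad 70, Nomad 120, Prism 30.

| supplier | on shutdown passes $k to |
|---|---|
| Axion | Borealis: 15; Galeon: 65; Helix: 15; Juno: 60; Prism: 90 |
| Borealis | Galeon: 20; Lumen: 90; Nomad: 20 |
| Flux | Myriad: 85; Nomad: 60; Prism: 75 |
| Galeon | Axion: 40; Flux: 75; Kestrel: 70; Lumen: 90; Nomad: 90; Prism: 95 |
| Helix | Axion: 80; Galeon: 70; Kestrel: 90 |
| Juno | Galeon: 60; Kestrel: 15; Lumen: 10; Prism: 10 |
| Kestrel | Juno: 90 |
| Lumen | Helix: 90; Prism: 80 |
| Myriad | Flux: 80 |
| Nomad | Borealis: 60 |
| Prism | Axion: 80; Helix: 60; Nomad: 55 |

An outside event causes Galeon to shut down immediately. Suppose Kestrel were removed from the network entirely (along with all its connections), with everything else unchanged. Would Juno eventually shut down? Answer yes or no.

no

With Kestrel removed:
Round 1 — Galeon shuts down (initial).
  Axion: +40 → 40 < 50
  Flux: +75 → 75 < 90
  Lumen: +90 → 90 ≥ 90
  Nomad: +90 → 90 < 120
  Prism: +95 → 95 ≥ 30
Round 2 — Lumen, Prism shut down.
  Axion: +80 → 120 ≥ 50
  Helix: +90+60 → 150 ≥ 110
  Nomad: +55 → 145 ≥ 120
Round 3 — Axion, Helix, Nomad shut down.
  Borealis: +15+60 → 75 < 100
  Juno: +60 → 60 < 80
No further shutdowns.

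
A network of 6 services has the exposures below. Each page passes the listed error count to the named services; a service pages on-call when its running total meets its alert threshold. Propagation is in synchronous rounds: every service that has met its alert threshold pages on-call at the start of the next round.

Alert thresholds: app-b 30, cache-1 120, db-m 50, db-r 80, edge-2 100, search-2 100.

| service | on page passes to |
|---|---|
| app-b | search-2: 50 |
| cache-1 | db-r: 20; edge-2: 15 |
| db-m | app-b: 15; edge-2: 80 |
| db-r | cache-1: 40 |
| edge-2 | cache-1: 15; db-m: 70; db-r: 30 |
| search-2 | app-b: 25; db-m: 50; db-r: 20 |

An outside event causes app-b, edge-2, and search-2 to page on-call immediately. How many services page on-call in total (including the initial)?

4

Round 1 — app-b, edge-2, search-2 page on-call (initial).
  cache-1: +15 → 15 < 120
  db-m: +70+50 → 120 ≥ 50
  db-r: +30+20 → 50 < 80
Round 2 — db-m pages on-call.
No further pages.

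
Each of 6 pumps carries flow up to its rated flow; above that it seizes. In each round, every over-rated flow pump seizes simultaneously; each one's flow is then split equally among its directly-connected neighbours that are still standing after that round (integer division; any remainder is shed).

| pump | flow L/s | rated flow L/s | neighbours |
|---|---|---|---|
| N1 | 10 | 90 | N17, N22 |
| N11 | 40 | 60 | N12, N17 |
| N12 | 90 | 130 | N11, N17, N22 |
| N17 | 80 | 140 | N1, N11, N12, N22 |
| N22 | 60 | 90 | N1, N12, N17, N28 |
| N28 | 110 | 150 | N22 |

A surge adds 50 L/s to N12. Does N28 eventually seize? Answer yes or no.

no

Round 1 — N12 at 140 > 130. N12 seizes.
  N12 sheds 140 L/s to N11, N17, N22: 46 each (2 lost).
    N11: 40+46 = 86 > 60
    N17: 80+46 = 126 ≤ 140
    N22: 60+46 = 106 > 90
Round 2 — N11, N22 seize.
  N11 sheds 86 L/s to N17: 86 each.
    N17: 126+86 = 212 > 140
  N22 sheds 106 L/s to N1, N17, N28: 35 each (1 lost).
    N1: 10+35 = 45 ≤ 90
    N17: 212+35 = 247 > 140
    N28: 110+35 = 145 ≤ 150
Round 3 — N17 seizes.
  N17 sheds 247 L/s to N1: 247 each.
    N1: 45+247 = 292 > 90
Round 4 — N1 seizes.
  N1 sheds 292 L/s: no online neighbours, lost.
No further seizures.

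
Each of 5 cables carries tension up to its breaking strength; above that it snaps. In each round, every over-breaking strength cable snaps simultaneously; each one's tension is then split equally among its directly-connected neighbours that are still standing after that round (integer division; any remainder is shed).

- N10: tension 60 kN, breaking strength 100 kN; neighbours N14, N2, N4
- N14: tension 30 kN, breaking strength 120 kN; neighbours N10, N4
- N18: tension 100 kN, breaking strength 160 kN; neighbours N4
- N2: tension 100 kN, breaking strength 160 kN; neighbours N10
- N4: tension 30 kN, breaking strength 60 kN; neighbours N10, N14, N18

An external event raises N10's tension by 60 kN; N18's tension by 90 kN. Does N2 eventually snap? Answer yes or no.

no

Round 1 — N10 at 120 > 100; N18 at 190 > 160. N10, N18 snap.
  N10 sheds 120 kN to N14, N2, N4: 40 each.
    N14: 30+40 = 70 ≤ 120
    N2: 100+40 = 140 ≤ 160
    N4: 30+40 = 70 > 60
  N18 sheds 190 kN to N4: 190 each.
    N4: 70+190 = 260 > 60
Round 2 — N4 snaps.
  N4 sheds 260 kN to N14: 260 each.
    N14: 70+260 = 330 > 120
Round 3 — N14 snaps.
  N14 sheds 330 kN: no online neighbours, lost.
No further breaks.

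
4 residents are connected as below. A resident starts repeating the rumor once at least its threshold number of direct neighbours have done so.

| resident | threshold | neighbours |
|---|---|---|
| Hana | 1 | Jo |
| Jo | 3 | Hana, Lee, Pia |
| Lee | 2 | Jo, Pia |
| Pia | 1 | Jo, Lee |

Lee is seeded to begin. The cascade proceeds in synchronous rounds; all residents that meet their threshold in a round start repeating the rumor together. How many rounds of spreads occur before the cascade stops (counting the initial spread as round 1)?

2

Round 1 — Lee starts repeating the rumor (initial).
Round 2 — checking thresholds:
  Jo: 1 of 3 neighbours < 3, below threshold.
  Pia: 1 of 2 neighbours ≥ 1, starts repeating the rumor.
Round 3 — no new spreads; cascade stops.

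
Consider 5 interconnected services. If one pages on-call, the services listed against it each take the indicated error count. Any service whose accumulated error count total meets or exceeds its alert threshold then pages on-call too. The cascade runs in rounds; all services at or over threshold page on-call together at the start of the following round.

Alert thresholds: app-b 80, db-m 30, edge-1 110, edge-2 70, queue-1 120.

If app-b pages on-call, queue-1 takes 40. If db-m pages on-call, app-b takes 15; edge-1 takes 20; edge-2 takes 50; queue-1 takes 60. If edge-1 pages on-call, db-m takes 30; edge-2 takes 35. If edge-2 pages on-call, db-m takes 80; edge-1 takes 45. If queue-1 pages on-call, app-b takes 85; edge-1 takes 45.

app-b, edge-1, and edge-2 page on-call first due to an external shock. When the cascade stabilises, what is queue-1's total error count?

Round 1 — app-b, edge-1, edge-2 page on-call (initial).
  db-m: +30+80 → 110 ≥ 30
  queue-1: +40 → 40 < 120
Round 2 — db-m pages on-call.
  queue-1: +60 → 100 < 120
No further pages.

100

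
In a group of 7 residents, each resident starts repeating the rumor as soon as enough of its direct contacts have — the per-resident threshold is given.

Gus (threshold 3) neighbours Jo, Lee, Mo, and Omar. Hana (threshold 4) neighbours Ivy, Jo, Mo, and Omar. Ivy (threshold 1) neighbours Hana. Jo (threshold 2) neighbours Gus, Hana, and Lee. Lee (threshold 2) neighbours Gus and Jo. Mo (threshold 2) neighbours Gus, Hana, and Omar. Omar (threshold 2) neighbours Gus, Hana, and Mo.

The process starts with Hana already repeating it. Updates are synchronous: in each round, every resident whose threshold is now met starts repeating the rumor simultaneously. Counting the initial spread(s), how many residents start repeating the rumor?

Round 1 — Hana starts repeating the rumor (initial).
Round 2 — checking thresholds:
  Ivy: 1 of 1 neighbours ≥ 1, starts repeating the rumor.
  Jo: 1 of 3 neighbours < 2, holds.
  Mo: 1 of 3 neighbours < 2, holds.
  Omar: 1 of 3 neighbours < 2, holds.
Round 3 — no new spreads; cascade stops.

2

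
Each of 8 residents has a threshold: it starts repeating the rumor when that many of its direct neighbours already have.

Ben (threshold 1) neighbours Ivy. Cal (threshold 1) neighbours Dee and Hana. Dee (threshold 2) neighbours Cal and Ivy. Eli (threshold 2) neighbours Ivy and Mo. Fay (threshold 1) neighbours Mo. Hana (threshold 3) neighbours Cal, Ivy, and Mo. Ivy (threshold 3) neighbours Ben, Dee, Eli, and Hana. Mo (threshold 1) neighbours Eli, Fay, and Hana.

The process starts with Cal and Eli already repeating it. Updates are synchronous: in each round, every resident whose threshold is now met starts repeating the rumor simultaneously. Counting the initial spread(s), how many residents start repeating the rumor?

Round 1 — Cal, Eli start repeating the rumor (initial).
Round 2 — checking thresholds:
  Dee: 1 of 2 neighbours < 2, not yet.
  Hana: 1 of 3 neighbours < 3, not yet.
  Ivy: 1 of 4 neighbours < 3, not yet.
  Mo: 1 of 3 neighbours ≥ 1, starts repeating the rumor.
Round 3 — checking thresholds:
  Dee: 1 of 2 neighbours < 2, not yet.
  Fay: 1 of 1 neighbours ≥ 1, starts repeating the rumor.
  Hana: 2 of 3 neighbours < 3, not yet.
  Ivy: 1 of 4 neighbours < 3, not yet.
Round 4 — no new spreads; cascade stops.

4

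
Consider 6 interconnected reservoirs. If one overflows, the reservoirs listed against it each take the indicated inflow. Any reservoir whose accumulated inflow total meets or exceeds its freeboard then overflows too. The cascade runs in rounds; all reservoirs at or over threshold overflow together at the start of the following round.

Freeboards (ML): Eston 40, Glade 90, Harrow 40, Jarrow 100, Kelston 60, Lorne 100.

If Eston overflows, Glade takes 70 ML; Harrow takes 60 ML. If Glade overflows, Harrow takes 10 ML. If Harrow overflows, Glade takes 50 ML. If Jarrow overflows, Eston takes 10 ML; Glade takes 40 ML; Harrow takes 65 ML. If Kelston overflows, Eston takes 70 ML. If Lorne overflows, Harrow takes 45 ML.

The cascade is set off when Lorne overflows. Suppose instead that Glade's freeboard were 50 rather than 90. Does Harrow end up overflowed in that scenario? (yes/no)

With Glade's freeboard at 50:
Round 1 — Lorne overflows (initial).
  Harrow: +45 → 45 ≥ 40
Round 2 — Harrow overflows.
  Glade: +50 → 50 ≥ 50
Round 3 — Glade overflows.
No further overflows.

yes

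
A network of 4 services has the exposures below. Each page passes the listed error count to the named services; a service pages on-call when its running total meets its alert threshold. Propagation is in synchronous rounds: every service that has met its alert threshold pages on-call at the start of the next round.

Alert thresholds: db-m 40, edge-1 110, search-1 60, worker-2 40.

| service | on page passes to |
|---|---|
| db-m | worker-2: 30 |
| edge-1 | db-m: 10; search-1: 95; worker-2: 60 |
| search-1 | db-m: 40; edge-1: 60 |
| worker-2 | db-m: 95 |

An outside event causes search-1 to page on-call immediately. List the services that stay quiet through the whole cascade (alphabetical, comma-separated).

Round 1 — search-1 pages on-call (initial).
  db-m: +40 → 40 ≥ 40
  edge-1: +60 → 60 < 110
Round 2 — db-m pages on-call.
  worker-2: +30 → 30 < 40
No further pages.

edge-1, worker-2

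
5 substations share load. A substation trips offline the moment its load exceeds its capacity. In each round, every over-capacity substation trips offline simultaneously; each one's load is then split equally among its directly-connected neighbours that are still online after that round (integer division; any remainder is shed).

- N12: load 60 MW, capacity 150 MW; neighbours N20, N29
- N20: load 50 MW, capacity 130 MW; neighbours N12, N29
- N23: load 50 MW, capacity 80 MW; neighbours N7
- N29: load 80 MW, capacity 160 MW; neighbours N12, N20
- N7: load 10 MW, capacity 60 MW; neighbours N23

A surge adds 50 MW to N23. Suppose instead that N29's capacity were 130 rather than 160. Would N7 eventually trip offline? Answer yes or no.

yes

With N29's capacity at 130:
Round 1 — N23 at 100 > 80. N23 trips offline.
  N23 sheds 100 MW to N7: 100 each.
    N7: 10+100 = 110 > 60
Round 2 — N7 trips offline.
  N7 sheds 110 MW: no online neighbours, lost.
No further trips.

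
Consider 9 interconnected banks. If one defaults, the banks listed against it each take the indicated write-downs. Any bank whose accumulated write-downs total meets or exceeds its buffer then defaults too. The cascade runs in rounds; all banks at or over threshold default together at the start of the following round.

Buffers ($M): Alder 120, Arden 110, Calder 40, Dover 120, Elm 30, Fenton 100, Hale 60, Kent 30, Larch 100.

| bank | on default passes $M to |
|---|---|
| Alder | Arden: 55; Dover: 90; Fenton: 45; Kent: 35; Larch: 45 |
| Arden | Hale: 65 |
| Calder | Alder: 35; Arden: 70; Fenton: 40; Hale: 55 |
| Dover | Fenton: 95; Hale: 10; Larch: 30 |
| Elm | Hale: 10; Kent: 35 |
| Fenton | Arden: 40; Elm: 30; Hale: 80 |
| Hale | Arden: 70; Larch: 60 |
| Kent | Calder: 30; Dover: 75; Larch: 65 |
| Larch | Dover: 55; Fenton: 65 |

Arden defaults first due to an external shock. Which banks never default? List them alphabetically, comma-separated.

Alder, Calder, Dover, Elm, Fenton, Kent, Larch

Round 1 — Arden defaults (initial).
  Hale: +65 → 65 ≥ 60
Round 2 — Hale defaults.
  Larch: +60 → 60 < 100
No further defaults.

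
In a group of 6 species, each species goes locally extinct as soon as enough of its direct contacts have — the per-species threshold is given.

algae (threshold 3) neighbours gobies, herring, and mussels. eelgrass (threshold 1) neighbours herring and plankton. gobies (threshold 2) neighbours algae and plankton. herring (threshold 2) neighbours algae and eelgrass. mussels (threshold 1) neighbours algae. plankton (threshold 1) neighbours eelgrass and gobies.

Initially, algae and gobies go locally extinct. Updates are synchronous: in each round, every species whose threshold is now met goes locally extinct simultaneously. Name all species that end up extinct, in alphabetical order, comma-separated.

algae, eelgrass, gobies, herring, mussels, plankton

Round 1 — algae, gobies go locally extinct (initial).
Round 2 — checking thresholds:
  herring: 1 of 2 neighbours < 2, holds.
  mussels: 1 of 1 neighbours ≥ 1, goes locally extinct.
  plankton: 1 of 2 neighbours ≥ 1, goes locally extinct.
Round 3 — checking thresholds:
  eelgrass: 1 of 2 neighbours ≥ 1, goes locally extinct.
  herring: 1 of 2 neighbours < 2, holds.
Round 4 — checking thresholds:
  herring: 2 of 2 neighbours ≥ 2, goes locally extinct.
Round 5 — no new extinctions; cascade stops.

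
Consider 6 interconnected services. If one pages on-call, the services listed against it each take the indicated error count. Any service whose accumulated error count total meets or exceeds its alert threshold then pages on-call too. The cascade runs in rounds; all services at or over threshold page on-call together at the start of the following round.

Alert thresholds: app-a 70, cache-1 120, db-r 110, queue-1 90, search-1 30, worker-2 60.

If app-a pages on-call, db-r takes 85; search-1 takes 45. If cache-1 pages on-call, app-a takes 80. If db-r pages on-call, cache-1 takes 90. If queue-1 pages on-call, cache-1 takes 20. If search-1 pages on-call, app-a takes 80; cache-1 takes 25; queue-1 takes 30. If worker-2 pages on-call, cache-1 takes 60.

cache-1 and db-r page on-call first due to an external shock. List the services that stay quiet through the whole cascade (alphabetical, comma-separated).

queue-1, worker-2

Round 1 — cache-1, db-r page on-call (initial).
  app-a: +80 → 80 ≥ 70
Round 2 — app-a pages on-call.
  search-1: +45 → 45 ≥ 30
Round 3 — search-1 pages on-call.
  queue-1: +30 → 30 < 90
No further pages.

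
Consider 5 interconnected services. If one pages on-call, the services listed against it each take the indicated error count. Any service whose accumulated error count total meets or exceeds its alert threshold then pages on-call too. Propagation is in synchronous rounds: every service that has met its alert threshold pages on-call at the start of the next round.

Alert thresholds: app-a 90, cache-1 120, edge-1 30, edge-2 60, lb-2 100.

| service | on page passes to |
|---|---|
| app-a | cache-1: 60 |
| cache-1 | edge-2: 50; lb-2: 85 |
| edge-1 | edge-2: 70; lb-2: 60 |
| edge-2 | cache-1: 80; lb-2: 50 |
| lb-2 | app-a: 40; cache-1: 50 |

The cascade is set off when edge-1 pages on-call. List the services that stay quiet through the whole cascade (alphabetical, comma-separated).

app-a

Round 1 — edge-1 pages on-call (initial).
  edge-2: +70 → 70 ≥ 60
  lb-2: +60 → 60 < 100
Round 2 — edge-2 pages on-call.
  cache-1: +80 → 80 < 120
  lb-2: +50 → 110 ≥ 100
Round 3 — lb-2 pages on-call.
  app-a: +40 → 40 < 90
  cache-1: +50 → 130 ≥ 120
Round 4 — cache-1 pages on-call.
No further pages.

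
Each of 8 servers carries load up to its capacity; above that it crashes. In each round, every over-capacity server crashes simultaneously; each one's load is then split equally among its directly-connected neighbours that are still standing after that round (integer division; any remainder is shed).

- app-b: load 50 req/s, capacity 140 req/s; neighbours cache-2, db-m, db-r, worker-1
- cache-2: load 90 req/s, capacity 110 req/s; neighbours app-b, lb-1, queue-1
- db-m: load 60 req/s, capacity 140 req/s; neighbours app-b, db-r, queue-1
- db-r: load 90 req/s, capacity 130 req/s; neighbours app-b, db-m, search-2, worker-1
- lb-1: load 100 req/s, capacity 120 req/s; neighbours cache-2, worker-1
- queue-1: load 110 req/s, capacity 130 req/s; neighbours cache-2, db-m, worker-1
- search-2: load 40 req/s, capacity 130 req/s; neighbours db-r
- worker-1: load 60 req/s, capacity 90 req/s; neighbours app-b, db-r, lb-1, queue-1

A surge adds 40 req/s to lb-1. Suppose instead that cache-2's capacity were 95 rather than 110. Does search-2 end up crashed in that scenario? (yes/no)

With cache-2's capacity at 95:
Round 1 — lb-1 at 140 > 120. lb-1 crashes.
  lb-1 sheds 140 req/s to cache-2, worker-1: 70 each.
    cache-2: 90+70 = 160 > 95
    worker-1: 60+70 = 130 > 90
Round 2 — cache-2, worker-1 crash.
  cache-2 sheds 160 req/s to app-b, queue-1: 80 each.
    app-b: 50+80 = 130 ≤ 140
    queue-1: 110+80 = 190 > 130
  worker-1 sheds 130 req/s to app-b, db-r, queue-1: 43 each (1 lost).
    app-b: 130+43 = 173 > 140
    db-r: 90+43 = 133 > 130
    queue-1: 190+43 = 233 > 130
Round 3 — app-b, db-r, queue-1 crash.
  app-b sheds 173 req/s to db-m: 173 each.
    db-m: 60+173 = 233 > 140
  db-r sheds 133 req/s to db-m, search-2: 66 each (1 lost).
    db-m: 233+66 = 299 > 140
    search-2: 40+66 = 106 ≤ 130
  queue-1 sheds 233 req/s to db-m: 233 each.
    db-m: 299+233 = 532 > 140
Round 4 — db-m crashes.
  db-m sheds 532 req/s: no online neighbours, lost.
No further crashes.

no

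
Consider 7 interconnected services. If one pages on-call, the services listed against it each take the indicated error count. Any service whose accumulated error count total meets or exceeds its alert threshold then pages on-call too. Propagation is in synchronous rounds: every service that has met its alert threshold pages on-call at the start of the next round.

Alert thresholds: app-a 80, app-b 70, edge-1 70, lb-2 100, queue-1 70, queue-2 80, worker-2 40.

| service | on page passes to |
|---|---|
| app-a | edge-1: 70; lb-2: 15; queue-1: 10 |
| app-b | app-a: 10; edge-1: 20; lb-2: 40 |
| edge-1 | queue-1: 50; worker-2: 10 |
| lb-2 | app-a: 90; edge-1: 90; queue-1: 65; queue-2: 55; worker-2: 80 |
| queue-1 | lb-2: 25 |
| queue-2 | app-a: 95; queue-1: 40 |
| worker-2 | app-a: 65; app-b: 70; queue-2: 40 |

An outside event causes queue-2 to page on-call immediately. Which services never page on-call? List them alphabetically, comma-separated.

app-b, lb-2, worker-2

Round 1 — queue-2 pages on-call (initial).
  app-a: +95 → 95 ≥ 80
  queue-1: +40 → 40 < 70
Round 2 — app-a pages on-call.
  edge-1: +70 → 70 ≥ 70
  lb-2: +15 → 15 < 100
  queue-1: +10 → 50 < 70
Round 3 — edge-1 pages on-call.
  queue-1: +50 → 100 ≥ 70
  worker-2: +10 → 10 < 40
Round 4 — queue-1 pages on-call.
  lb-2: +25 → 40 < 100
No further pages.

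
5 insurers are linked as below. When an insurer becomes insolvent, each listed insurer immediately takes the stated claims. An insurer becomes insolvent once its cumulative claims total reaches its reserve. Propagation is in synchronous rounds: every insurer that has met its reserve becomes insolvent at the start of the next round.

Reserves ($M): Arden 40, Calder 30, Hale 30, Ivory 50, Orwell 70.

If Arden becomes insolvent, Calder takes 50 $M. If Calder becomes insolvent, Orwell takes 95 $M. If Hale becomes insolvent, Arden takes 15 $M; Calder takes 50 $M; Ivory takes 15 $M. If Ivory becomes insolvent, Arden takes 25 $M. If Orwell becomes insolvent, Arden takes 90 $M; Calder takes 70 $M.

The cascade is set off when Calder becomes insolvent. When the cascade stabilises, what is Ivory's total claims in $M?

Round 1 — Calder becomes insolvent (initial).
  Orwell: +95 → 95 ≥ 70
Round 2 — Orwell becomes insolvent.
  Arden: +90 → 90 ≥ 40
Round 3 — Arden becomes insolvent.
No further insolvencies.

0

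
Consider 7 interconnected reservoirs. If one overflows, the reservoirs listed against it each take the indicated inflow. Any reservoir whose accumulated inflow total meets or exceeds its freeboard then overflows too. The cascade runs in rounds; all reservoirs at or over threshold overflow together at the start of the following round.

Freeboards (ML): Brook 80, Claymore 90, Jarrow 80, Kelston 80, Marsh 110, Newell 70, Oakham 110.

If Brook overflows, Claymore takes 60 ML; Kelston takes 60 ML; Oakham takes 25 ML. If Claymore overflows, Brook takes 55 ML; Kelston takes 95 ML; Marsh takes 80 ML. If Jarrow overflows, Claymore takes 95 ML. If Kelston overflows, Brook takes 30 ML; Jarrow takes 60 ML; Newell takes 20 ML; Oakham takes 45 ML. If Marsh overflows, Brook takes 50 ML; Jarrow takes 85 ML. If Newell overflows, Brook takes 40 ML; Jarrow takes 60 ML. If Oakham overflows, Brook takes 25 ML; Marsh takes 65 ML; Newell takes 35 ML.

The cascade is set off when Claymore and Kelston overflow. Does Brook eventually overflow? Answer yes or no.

Round 1 — Claymore, Kelston overflow (initial).
  Brook: +55+30 → 85 ≥ 80
  Jarrow: +60 → 60 < 80
  Marsh: +80 → 80 < 110
  Newell: +20 → 20 < 70
  Oakham: +45 → 45 < 110
Round 2 — Brook overflows.
  Oakham: +25 → 70 < 110
No further overflows.

yes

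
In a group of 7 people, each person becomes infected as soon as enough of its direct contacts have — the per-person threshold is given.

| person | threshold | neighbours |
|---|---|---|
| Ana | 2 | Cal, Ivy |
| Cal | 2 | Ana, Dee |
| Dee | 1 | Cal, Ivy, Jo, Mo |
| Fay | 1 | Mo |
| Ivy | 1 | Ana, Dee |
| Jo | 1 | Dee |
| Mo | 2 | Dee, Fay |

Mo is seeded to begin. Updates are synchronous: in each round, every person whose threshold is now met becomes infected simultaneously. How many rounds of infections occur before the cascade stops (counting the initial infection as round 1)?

3

Round 1 — Mo becomes infected (initial).
Round 2 — checking thresholds:
  Dee: 1 of 4 neighbours ≥ 1, becomes infected.
  Fay: 1 of 1 neighbours ≥ 1, becomes infected.
Round 3 — checking thresholds:
  Cal: 1 of 2 neighbours < 2, not yet.
  Ivy: 1 of 2 neighbours ≥ 1, becomes infected.
  Jo: 1 of 1 neighbours ≥ 1, becomes infected.
Round 4 — no new infections; cascade stops.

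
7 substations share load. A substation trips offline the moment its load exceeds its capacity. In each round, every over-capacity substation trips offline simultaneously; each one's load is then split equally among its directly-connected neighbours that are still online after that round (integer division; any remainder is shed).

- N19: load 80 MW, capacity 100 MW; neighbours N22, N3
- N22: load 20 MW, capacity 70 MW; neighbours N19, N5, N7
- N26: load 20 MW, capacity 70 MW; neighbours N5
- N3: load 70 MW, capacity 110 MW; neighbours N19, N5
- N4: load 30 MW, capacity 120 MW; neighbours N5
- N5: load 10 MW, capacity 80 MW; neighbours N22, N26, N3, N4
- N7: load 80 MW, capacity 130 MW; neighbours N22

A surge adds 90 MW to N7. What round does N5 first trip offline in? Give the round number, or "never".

3

Round 1 — N7 at 170 > 130. N7 trips offline.
  N7 sheds 170 MW to N22: 170 each.
    N22: 20+170 = 190 > 70
Round 2 — N22 trips offline.
  N22 sheds 190 MW to N19, N5: 95 each.
    N19: 80+95 = 175 > 100
    N5: 10+95 = 105 > 80
Round 3 — N19, N5 trip offline.
  N19 sheds 175 MW to N3: 175 each.
    N3: 70+175 = 245 > 110
  N5 sheds 105 MW to N26, N3, N4: 35 each.
    N26: 20+35 = 55 ≤ 70
    N3: 245+35 = 280 > 110
    N4: 30+35 = 65 ≤ 120
Round 4 — N3 trips offline.
  N3 sheds 280 MW: no online neighbours, lost.
No further trips.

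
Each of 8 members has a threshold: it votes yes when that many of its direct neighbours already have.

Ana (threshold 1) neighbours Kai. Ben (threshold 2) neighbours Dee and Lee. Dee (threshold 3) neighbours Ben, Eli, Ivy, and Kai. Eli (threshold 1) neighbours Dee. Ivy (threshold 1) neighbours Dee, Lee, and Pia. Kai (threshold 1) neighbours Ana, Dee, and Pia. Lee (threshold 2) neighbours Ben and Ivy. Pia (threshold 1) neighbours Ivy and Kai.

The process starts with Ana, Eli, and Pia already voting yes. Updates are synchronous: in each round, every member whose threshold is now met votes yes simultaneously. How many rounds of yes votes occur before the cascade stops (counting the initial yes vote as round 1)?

Round 1 — Ana, Eli, Pia vote yes (initial).
Round 2 — checking thresholds:
  Dee: 1 of 4 neighbours < 3, not yet.
  Ivy: 1 of 3 neighbours ≥ 1, votes yes.
  Kai: 2 of 3 neighbours ≥ 1, votes yes.
Round 3 — checking thresholds:
  Dee: 3 of 4 neighbours ≥ 3, votes yes.
  Lee: 1 of 2 neighbours < 2, not yet.
Round 4 — no new yes votes; cascade stops.

3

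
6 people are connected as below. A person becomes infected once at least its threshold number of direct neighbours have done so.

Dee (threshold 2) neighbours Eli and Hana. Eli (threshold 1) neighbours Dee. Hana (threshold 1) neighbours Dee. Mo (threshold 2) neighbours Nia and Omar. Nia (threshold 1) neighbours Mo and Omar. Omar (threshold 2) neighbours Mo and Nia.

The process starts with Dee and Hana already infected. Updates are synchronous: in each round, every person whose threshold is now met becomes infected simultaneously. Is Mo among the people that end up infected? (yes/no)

no

Round 1 — Dee, Hana become infected (initial).
Round 2 — checking thresholds:
  Eli: 1 of 1 neighbours ≥ 1, becomes infected.
Round 3 — no new infections; cascade stops.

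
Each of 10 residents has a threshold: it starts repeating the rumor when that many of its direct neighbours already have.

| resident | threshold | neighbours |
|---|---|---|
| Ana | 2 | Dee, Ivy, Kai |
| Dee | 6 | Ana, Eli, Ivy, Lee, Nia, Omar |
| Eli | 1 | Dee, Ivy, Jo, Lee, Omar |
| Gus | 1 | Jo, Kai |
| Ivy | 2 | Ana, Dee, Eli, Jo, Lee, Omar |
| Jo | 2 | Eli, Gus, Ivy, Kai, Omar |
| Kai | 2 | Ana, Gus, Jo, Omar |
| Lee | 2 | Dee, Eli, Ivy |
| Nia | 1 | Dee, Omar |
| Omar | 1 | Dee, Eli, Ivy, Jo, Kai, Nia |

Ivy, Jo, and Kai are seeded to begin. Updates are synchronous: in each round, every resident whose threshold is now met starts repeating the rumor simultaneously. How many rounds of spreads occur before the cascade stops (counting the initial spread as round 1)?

Round 1 — Ivy, Jo, Kai start repeating the rumor (initial).
Round 2 — checking thresholds:
  Ana: 2 of 3 neighbours ≥ 2, starts repeating the rumor.
  Dee: 1 of 6 neighbours < 6, holds.
  Eli: 2 of 5 neighbours ≥ 1, starts repeating the rumor.
  Gus: 2 of 2 neighbours ≥ 1, starts repeating the rumor.
  Lee: 1 of 3 neighbours < 2, holds.
  Omar: 3 of 6 neighbours ≥ 1, starts repeating the rumor.
Round 3 — checking thresholds:
  Dee: 4 of 6 neighbours < 6, holds.
  Lee: 2 of 3 neighbours ≥ 2, starts repeating the rumor.
  Nia: 1 of 2 neighbours ≥ 1, starts repeating the rumor.
Round 4 — checking thresholds:
  Dee: 6 of 6 neighbours ≥ 6, starts repeating the rumor.
Round 5 — no new spreads; cascade stops.

4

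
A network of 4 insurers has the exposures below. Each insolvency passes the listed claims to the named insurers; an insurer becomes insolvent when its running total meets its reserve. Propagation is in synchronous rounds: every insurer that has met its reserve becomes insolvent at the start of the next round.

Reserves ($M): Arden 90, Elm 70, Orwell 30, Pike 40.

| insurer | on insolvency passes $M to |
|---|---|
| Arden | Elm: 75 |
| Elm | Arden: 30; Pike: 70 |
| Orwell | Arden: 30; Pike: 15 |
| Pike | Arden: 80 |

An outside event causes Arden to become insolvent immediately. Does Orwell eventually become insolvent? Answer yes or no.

Round 1 — Arden becomes insolvent (initial).
  Elm: +75 → 75 ≥ 70
Round 2 — Elm becomes insolvent.
  Pike: +70 → 70 ≥ 40
Round 3 — Pike becomes insolvent.
No further insolvencies.

no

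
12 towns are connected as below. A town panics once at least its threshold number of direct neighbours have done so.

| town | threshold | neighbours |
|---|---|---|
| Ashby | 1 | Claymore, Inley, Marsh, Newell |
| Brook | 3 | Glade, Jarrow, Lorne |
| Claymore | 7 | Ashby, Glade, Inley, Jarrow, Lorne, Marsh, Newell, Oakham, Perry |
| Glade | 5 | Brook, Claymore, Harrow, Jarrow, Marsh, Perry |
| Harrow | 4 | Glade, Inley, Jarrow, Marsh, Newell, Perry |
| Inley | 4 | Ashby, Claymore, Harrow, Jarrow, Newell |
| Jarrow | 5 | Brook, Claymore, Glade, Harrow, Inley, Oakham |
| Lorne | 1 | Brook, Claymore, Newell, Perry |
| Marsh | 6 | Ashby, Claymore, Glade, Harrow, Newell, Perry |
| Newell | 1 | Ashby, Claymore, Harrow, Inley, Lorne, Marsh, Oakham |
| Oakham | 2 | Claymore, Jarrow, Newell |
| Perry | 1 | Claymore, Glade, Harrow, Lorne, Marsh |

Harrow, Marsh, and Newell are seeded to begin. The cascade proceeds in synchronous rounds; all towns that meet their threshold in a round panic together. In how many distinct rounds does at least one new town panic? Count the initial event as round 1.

2

Round 1 — Harrow, Marsh, Newell panic (initial).
Round 2 — checking thresholds:
  Ashby: 2 of 4 neighbours ≥ 1, panics.
  Claymore: 2 of 9 neighbours < 7, holds.
  Glade: 2 of 6 neighbours < 5, holds.
  Inley: 2 of 5 neighbours < 4, holds.
  Jarrow: 1 of 6 neighbours < 5, holds.
  Lorne: 1 of 4 neighbours ≥ 1, panics.
  Oakham: 1 of 3 neighbours < 2, holds.
  Perry: 2 of 5 neighbours ≥ 1, panics.
Round 3 — no new panics; cascade stops.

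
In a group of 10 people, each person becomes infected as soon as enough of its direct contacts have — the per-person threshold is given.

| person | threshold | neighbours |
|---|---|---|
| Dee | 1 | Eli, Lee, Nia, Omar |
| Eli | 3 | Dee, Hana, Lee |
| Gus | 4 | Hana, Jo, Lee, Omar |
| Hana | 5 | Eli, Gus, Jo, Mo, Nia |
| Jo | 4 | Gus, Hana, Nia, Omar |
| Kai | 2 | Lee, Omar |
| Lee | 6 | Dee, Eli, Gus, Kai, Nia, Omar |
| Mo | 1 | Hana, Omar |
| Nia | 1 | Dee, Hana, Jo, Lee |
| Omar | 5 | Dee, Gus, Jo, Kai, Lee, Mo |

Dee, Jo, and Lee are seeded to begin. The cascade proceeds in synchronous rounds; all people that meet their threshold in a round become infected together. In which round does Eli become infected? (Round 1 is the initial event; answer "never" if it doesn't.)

Round 1 — Dee, Jo, Lee become infected (initial).
Round 2 — checking thresholds:
  Eli: 2 of 3 neighbours < 3, holds.
  Gus: 2 of 4 neighbours < 4, holds.
  Hana: 1 of 5 neighbours < 5, holds.
  Kai: 1 of 2 neighbours < 2, holds.
  Nia: 3 of 4 neighbours ≥ 1, becomes infected.
  Omar: 3 of 6 neighbours < 5, holds.
Round 3 — no new infections; cascade stops.

never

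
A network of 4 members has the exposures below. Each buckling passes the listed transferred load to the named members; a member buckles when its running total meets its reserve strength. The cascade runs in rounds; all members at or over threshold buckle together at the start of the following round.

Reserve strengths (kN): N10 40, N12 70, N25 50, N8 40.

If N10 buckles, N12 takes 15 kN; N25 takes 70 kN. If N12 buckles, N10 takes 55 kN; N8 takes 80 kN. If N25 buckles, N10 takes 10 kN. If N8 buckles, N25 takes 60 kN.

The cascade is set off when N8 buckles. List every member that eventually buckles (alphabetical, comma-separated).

N25, N8

Round 1 — N8 buckles (initial).
  N25: +60 → 60 ≥ 50
Round 2 — N25 buckles.
  N10: +10 → 10 < 40
No further bucklings.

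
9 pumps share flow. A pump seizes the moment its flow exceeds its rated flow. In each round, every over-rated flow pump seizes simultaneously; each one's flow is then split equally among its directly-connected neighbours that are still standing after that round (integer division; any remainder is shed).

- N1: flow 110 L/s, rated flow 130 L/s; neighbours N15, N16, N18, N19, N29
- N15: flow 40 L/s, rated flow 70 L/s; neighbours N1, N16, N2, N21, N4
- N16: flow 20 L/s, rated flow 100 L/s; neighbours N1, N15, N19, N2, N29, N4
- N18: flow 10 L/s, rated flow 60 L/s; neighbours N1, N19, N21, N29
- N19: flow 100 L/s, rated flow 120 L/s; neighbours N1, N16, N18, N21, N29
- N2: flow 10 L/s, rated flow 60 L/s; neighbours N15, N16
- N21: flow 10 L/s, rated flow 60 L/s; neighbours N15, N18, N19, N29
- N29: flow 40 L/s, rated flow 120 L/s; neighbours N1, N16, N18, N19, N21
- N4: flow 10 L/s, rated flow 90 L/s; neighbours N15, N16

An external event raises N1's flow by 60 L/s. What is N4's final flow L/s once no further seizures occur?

Round 1 — N1 at 170 > 130. N1 seizes.
  N1 sheds 170 L/s to N15, N16, N18, N19, N29: 34 each.
    N15: 40+34 = 74 > 70
    N16: 20+34 = 54 ≤ 100
    N18: 10+34 = 44 ≤ 60
    N19: 100+34 = 134 > 120
    N29: 40+34 = 74 ≤ 120
Round 2 — N15, N19 seize.
  N15 sheds 74 L/s to N16, N2, N21, N4: 18 each (2 lost).
    N16: 54+18 = 72 ≤ 100
    N2: 10+18 = 28 ≤ 60
    N21: 10+18 = 28 ≤ 60
    N4: 10+18 = 28 ≤ 90
  N19 sheds 134 L/s to N16, N18, N21, N29: 33 each (2 lost).
    N16: 72+33 = 105 > 100
    N18: 44+33 = 77 > 60
    N21: 28+33 = 61 > 60
    N29: 74+33 = 107 ≤ 120
Round 3 — N16, N18, N21 seize.
  N16 sheds 105 L/s to N2, N29, N4: 35 each.
    N2: 28+35 = 63 > 60
    N29: 107+35 = 142 > 120
    N4: 28+35 = 63 ≤ 90
  N18 sheds 77 L/s to N29: 77 each.
    N29: 142+77 = 219 > 120
  N21 sheds 61 L/s to N29: 61 each.
    N29: 219+61 = 280 > 120
Round 4 — N2, N29 seize.
  N2 sheds 63 L/s: no online neighbours, lost.
  N29 sheds 280 L/s: no online neighbours, lost.
No further seizures.

63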